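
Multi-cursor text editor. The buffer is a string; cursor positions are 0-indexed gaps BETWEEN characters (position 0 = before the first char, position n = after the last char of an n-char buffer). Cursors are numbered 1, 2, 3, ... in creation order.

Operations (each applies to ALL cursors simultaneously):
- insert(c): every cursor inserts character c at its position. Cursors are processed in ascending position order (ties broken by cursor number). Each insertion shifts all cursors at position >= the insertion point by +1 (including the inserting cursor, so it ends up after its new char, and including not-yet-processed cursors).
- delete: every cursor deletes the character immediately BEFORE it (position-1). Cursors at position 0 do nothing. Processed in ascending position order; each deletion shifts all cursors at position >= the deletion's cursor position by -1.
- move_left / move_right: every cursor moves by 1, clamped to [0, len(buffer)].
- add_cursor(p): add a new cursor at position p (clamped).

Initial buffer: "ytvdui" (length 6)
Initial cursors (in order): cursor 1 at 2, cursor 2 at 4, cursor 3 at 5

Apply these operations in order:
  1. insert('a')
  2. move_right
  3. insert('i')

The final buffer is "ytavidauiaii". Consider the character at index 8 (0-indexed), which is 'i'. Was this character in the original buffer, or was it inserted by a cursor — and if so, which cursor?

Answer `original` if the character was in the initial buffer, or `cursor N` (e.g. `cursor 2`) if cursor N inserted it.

Answer: cursor 2

Derivation:
After op 1 (insert('a')): buffer="ytavdauai" (len 9), cursors c1@3 c2@6 c3@8, authorship ..1..2.3.
After op 2 (move_right): buffer="ytavdauai" (len 9), cursors c1@4 c2@7 c3@9, authorship ..1..2.3.
After op 3 (insert('i')): buffer="ytavidauiaii" (len 12), cursors c1@5 c2@9 c3@12, authorship ..1.1.2.23.3
Authorship (.=original, N=cursor N): . . 1 . 1 . 2 . 2 3 . 3
Index 8: author = 2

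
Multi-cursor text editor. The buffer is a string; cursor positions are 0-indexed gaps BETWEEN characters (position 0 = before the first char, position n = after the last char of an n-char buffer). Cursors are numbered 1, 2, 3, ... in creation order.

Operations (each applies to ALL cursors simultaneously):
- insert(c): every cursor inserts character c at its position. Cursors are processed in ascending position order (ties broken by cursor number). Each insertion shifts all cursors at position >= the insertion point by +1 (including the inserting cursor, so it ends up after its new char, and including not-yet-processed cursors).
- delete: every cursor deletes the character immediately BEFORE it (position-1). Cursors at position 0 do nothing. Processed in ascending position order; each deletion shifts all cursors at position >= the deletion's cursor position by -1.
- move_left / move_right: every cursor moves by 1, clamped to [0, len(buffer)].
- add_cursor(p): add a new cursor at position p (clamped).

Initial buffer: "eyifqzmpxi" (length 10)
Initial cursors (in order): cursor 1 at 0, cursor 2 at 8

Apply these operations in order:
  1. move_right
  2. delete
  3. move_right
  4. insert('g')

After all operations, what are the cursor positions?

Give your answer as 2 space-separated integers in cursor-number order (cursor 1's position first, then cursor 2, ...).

After op 1 (move_right): buffer="eyifqzmpxi" (len 10), cursors c1@1 c2@9, authorship ..........
After op 2 (delete): buffer="yifqzmpi" (len 8), cursors c1@0 c2@7, authorship ........
After op 3 (move_right): buffer="yifqzmpi" (len 8), cursors c1@1 c2@8, authorship ........
After op 4 (insert('g')): buffer="ygifqzmpig" (len 10), cursors c1@2 c2@10, authorship .1.......2

Answer: 2 10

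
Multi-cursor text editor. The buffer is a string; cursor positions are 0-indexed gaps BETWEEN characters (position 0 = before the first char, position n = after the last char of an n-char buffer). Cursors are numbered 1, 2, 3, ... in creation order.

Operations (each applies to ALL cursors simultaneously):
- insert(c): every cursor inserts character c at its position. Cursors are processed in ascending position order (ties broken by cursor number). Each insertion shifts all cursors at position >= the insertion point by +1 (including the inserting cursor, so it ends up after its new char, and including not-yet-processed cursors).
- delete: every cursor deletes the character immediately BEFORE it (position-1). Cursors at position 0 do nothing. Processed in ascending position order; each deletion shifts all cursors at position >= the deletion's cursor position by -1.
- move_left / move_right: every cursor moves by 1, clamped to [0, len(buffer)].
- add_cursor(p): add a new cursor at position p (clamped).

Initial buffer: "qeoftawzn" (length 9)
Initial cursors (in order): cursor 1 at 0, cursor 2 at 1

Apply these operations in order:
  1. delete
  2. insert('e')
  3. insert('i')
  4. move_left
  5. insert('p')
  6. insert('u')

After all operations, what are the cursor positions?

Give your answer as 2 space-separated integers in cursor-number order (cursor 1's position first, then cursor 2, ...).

After op 1 (delete): buffer="eoftawzn" (len 8), cursors c1@0 c2@0, authorship ........
After op 2 (insert('e')): buffer="eeeoftawzn" (len 10), cursors c1@2 c2@2, authorship 12........
After op 3 (insert('i')): buffer="eeiieoftawzn" (len 12), cursors c1@4 c2@4, authorship 1212........
After op 4 (move_left): buffer="eeiieoftawzn" (len 12), cursors c1@3 c2@3, authorship 1212........
After op 5 (insert('p')): buffer="eeippieoftawzn" (len 14), cursors c1@5 c2@5, authorship 121122........
After op 6 (insert('u')): buffer="eeippuuieoftawzn" (len 16), cursors c1@7 c2@7, authorship 12112122........

Answer: 7 7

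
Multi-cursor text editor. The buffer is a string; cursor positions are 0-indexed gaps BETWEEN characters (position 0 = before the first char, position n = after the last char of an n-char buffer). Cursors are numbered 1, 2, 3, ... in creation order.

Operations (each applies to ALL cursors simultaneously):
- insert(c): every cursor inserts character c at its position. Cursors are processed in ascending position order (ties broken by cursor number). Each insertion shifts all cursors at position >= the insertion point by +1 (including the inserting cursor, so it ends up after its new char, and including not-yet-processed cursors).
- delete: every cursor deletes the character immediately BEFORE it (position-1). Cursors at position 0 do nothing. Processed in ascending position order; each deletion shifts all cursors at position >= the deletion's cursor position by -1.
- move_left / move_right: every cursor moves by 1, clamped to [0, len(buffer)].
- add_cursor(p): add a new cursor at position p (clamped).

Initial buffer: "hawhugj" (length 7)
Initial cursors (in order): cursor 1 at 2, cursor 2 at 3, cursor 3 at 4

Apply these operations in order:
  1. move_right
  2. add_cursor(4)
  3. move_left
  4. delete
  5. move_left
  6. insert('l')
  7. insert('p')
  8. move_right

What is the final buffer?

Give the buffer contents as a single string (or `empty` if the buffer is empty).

Answer: llllppppugj

Derivation:
After op 1 (move_right): buffer="hawhugj" (len 7), cursors c1@3 c2@4 c3@5, authorship .......
After op 2 (add_cursor(4)): buffer="hawhugj" (len 7), cursors c1@3 c2@4 c4@4 c3@5, authorship .......
After op 3 (move_left): buffer="hawhugj" (len 7), cursors c1@2 c2@3 c4@3 c3@4, authorship .......
After op 4 (delete): buffer="ugj" (len 3), cursors c1@0 c2@0 c3@0 c4@0, authorship ...
After op 5 (move_left): buffer="ugj" (len 3), cursors c1@0 c2@0 c3@0 c4@0, authorship ...
After op 6 (insert('l')): buffer="llllugj" (len 7), cursors c1@4 c2@4 c3@4 c4@4, authorship 1234...
After op 7 (insert('p')): buffer="llllppppugj" (len 11), cursors c1@8 c2@8 c3@8 c4@8, authorship 12341234...
After op 8 (move_right): buffer="llllppppugj" (len 11), cursors c1@9 c2@9 c3@9 c4@9, authorship 12341234...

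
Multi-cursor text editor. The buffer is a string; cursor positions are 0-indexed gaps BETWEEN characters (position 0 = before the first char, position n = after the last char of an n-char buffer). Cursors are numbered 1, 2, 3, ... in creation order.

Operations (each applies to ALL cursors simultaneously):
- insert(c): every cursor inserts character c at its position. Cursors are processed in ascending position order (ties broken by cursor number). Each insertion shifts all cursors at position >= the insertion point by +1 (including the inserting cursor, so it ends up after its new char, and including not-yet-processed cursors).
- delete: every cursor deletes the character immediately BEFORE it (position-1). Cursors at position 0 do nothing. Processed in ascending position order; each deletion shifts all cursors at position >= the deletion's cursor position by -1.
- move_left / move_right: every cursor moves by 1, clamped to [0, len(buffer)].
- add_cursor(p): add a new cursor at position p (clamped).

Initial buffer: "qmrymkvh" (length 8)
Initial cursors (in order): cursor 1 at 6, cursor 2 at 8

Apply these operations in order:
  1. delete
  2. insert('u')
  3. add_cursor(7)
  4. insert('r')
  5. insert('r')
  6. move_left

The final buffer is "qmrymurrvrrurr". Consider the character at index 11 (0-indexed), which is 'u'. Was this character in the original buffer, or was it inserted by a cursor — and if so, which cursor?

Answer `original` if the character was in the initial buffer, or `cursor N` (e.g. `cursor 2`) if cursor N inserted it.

Answer: cursor 2

Derivation:
After op 1 (delete): buffer="qmrymv" (len 6), cursors c1@5 c2@6, authorship ......
After op 2 (insert('u')): buffer="qmrymuvu" (len 8), cursors c1@6 c2@8, authorship .....1.2
After op 3 (add_cursor(7)): buffer="qmrymuvu" (len 8), cursors c1@6 c3@7 c2@8, authorship .....1.2
After op 4 (insert('r')): buffer="qmrymurvrur" (len 11), cursors c1@7 c3@9 c2@11, authorship .....11.322
After op 5 (insert('r')): buffer="qmrymurrvrrurr" (len 14), cursors c1@8 c3@11 c2@14, authorship .....111.33222
After op 6 (move_left): buffer="qmrymurrvrrurr" (len 14), cursors c1@7 c3@10 c2@13, authorship .....111.33222
Authorship (.=original, N=cursor N): . . . . . 1 1 1 . 3 3 2 2 2
Index 11: author = 2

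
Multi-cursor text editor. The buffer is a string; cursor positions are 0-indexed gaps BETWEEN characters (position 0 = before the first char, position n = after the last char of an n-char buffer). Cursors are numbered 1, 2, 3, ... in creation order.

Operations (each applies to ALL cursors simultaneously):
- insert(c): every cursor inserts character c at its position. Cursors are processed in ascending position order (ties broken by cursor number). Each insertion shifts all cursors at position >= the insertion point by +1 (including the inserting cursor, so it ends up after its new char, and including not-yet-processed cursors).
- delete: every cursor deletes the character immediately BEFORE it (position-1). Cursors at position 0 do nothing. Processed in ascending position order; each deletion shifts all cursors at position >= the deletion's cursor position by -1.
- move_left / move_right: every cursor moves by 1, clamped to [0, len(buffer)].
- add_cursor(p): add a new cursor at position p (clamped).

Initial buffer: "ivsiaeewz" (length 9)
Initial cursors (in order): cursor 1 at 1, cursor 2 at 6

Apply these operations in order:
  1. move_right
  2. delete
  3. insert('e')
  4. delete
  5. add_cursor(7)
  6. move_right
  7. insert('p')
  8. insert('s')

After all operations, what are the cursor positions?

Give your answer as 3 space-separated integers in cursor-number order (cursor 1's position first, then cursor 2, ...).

Answer: 4 10 13

Derivation:
After op 1 (move_right): buffer="ivsiaeewz" (len 9), cursors c1@2 c2@7, authorship .........
After op 2 (delete): buffer="isiaewz" (len 7), cursors c1@1 c2@5, authorship .......
After op 3 (insert('e')): buffer="iesiaeewz" (len 9), cursors c1@2 c2@7, authorship .1....2..
After op 4 (delete): buffer="isiaewz" (len 7), cursors c1@1 c2@5, authorship .......
After op 5 (add_cursor(7)): buffer="isiaewz" (len 7), cursors c1@1 c2@5 c3@7, authorship .......
After op 6 (move_right): buffer="isiaewz" (len 7), cursors c1@2 c2@6 c3@7, authorship .......
After op 7 (insert('p')): buffer="ispiaewpzp" (len 10), cursors c1@3 c2@8 c3@10, authorship ..1....2.3
After op 8 (insert('s')): buffer="ispsiaewpszps" (len 13), cursors c1@4 c2@10 c3@13, authorship ..11....22.33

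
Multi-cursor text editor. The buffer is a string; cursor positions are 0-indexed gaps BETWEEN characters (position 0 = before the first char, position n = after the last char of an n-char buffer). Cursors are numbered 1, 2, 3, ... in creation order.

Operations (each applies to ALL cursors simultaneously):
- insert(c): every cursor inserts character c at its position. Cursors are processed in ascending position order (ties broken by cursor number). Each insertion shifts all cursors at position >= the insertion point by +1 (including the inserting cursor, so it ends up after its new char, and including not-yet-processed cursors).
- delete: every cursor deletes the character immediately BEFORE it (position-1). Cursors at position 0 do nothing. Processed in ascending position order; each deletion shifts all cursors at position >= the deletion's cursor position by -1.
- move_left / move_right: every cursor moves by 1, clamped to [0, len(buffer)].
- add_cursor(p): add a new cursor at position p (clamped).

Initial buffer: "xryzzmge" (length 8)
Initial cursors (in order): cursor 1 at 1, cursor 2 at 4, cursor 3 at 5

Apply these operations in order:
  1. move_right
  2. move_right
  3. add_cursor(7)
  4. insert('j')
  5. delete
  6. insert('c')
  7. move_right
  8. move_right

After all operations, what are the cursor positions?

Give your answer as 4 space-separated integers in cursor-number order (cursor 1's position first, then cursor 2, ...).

After op 1 (move_right): buffer="xryzzmge" (len 8), cursors c1@2 c2@5 c3@6, authorship ........
After op 2 (move_right): buffer="xryzzmge" (len 8), cursors c1@3 c2@6 c3@7, authorship ........
After op 3 (add_cursor(7)): buffer="xryzzmge" (len 8), cursors c1@3 c2@6 c3@7 c4@7, authorship ........
After op 4 (insert('j')): buffer="xryjzzmjgjje" (len 12), cursors c1@4 c2@8 c3@11 c4@11, authorship ...1...2.34.
After op 5 (delete): buffer="xryzzmge" (len 8), cursors c1@3 c2@6 c3@7 c4@7, authorship ........
After op 6 (insert('c')): buffer="xryczzmcgcce" (len 12), cursors c1@4 c2@8 c3@11 c4@11, authorship ...1...2.34.
After op 7 (move_right): buffer="xryczzmcgcce" (len 12), cursors c1@5 c2@9 c3@12 c4@12, authorship ...1...2.34.
After op 8 (move_right): buffer="xryczzmcgcce" (len 12), cursors c1@6 c2@10 c3@12 c4@12, authorship ...1...2.34.

Answer: 6 10 12 12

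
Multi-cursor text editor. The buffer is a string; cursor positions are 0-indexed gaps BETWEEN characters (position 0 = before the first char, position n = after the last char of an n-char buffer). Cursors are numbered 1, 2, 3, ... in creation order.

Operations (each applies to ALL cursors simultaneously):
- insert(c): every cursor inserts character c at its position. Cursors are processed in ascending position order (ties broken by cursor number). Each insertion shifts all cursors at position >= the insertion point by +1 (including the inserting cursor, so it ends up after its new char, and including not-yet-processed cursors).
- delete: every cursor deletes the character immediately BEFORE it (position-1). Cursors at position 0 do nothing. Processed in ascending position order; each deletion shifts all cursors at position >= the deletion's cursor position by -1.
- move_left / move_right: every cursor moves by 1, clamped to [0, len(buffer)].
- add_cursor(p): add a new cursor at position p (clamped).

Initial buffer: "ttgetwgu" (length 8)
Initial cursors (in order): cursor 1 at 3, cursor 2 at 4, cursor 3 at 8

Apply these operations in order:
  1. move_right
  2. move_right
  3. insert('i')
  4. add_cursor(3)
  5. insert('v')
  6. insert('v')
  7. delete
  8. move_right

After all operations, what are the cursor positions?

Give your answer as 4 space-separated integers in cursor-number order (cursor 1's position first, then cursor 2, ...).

After op 1 (move_right): buffer="ttgetwgu" (len 8), cursors c1@4 c2@5 c3@8, authorship ........
After op 2 (move_right): buffer="ttgetwgu" (len 8), cursors c1@5 c2@6 c3@8, authorship ........
After op 3 (insert('i')): buffer="ttgetiwigui" (len 11), cursors c1@6 c2@8 c3@11, authorship .....1.2..3
After op 4 (add_cursor(3)): buffer="ttgetiwigui" (len 11), cursors c4@3 c1@6 c2@8 c3@11, authorship .....1.2..3
After op 5 (insert('v')): buffer="ttgvetivwivguiv" (len 15), cursors c4@4 c1@8 c2@11 c3@15, authorship ...4..11.22..33
After op 6 (insert('v')): buffer="ttgvvetivvwivvguivv" (len 19), cursors c4@5 c1@10 c2@14 c3@19, authorship ...44..111.222..333
After op 7 (delete): buffer="ttgvetivwivguiv" (len 15), cursors c4@4 c1@8 c2@11 c3@15, authorship ...4..11.22..33
After op 8 (move_right): buffer="ttgvetivwivguiv" (len 15), cursors c4@5 c1@9 c2@12 c3@15, authorship ...4..11.22..33

Answer: 9 12 15 5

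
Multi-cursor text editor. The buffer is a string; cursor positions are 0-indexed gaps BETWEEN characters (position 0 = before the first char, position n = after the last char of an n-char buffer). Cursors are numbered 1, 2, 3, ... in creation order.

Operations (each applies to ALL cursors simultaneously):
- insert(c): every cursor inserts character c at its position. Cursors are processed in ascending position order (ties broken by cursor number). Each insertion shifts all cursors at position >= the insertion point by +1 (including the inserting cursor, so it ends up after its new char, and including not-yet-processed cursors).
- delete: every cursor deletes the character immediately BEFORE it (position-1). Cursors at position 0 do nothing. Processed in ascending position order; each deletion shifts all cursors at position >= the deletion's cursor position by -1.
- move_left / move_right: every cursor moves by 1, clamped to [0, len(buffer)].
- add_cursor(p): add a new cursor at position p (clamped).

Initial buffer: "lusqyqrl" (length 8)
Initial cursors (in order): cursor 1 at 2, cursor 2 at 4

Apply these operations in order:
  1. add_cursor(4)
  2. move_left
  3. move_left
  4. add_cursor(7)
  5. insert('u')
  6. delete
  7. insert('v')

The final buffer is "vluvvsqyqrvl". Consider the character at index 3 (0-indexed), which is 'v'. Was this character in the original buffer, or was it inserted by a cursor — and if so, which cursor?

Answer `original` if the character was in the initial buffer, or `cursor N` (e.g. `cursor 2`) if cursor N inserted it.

Answer: cursor 2

Derivation:
After op 1 (add_cursor(4)): buffer="lusqyqrl" (len 8), cursors c1@2 c2@4 c3@4, authorship ........
After op 2 (move_left): buffer="lusqyqrl" (len 8), cursors c1@1 c2@3 c3@3, authorship ........
After op 3 (move_left): buffer="lusqyqrl" (len 8), cursors c1@0 c2@2 c3@2, authorship ........
After op 4 (add_cursor(7)): buffer="lusqyqrl" (len 8), cursors c1@0 c2@2 c3@2 c4@7, authorship ........
After op 5 (insert('u')): buffer="uluuusqyqrul" (len 12), cursors c1@1 c2@5 c3@5 c4@11, authorship 1..23.....4.
After op 6 (delete): buffer="lusqyqrl" (len 8), cursors c1@0 c2@2 c3@2 c4@7, authorship ........
After op 7 (insert('v')): buffer="vluvvsqyqrvl" (len 12), cursors c1@1 c2@5 c3@5 c4@11, authorship 1..23.....4.
Authorship (.=original, N=cursor N): 1 . . 2 3 . . . . . 4 .
Index 3: author = 2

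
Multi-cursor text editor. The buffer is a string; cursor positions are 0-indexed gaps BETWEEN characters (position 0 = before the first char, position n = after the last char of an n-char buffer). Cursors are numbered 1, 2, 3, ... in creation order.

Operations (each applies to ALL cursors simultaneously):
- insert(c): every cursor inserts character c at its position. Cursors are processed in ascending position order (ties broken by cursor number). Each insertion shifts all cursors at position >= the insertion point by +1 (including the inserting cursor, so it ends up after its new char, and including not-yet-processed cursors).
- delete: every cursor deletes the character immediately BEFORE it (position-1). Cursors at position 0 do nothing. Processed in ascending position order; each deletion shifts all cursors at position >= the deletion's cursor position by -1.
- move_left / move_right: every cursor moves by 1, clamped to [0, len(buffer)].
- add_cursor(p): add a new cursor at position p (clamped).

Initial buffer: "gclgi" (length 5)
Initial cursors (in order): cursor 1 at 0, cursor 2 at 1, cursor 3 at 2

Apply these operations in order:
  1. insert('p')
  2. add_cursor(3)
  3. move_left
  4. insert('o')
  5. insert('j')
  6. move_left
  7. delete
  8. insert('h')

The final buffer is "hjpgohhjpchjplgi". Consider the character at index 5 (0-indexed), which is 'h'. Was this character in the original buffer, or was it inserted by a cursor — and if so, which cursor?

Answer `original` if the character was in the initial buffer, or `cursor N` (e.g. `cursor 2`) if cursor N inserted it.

Answer: cursor 2

Derivation:
After op 1 (insert('p')): buffer="pgpcplgi" (len 8), cursors c1@1 c2@3 c3@5, authorship 1.2.3...
After op 2 (add_cursor(3)): buffer="pgpcplgi" (len 8), cursors c1@1 c2@3 c4@3 c3@5, authorship 1.2.3...
After op 3 (move_left): buffer="pgpcplgi" (len 8), cursors c1@0 c2@2 c4@2 c3@4, authorship 1.2.3...
After op 4 (insert('o')): buffer="opgoopcoplgi" (len 12), cursors c1@1 c2@5 c4@5 c3@8, authorship 11.242.33...
After op 5 (insert('j')): buffer="ojpgoojjpcojplgi" (len 16), cursors c1@2 c2@8 c4@8 c3@12, authorship 111.24242.333...
After op 6 (move_left): buffer="ojpgoojjpcojplgi" (len 16), cursors c1@1 c2@7 c4@7 c3@11, authorship 111.24242.333...
After op 7 (delete): buffer="jpgojpcjplgi" (len 12), cursors c1@0 c2@4 c4@4 c3@7, authorship 11.242.33...
After op 8 (insert('h')): buffer="hjpgohhjpchjplgi" (len 16), cursors c1@1 c2@7 c4@7 c3@11, authorship 111.22442.333...
Authorship (.=original, N=cursor N): 1 1 1 . 2 2 4 4 2 . 3 3 3 . . .
Index 5: author = 2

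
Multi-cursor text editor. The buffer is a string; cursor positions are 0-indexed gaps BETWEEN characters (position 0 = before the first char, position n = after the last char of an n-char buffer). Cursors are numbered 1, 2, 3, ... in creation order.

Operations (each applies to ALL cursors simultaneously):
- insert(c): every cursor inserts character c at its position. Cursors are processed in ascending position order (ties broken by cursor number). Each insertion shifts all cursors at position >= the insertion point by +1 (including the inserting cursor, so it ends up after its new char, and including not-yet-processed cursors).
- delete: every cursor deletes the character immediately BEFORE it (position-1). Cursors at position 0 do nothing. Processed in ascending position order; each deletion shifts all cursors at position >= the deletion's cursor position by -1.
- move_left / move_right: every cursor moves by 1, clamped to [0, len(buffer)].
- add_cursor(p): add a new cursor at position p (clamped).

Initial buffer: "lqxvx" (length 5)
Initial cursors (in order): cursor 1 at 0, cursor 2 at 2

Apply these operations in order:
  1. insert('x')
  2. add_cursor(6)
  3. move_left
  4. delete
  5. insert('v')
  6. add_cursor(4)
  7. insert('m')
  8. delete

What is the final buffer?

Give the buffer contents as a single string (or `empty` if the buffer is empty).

Answer: vxlvxvvx

Derivation:
After op 1 (insert('x')): buffer="xlqxxvx" (len 7), cursors c1@1 c2@4, authorship 1..2...
After op 2 (add_cursor(6)): buffer="xlqxxvx" (len 7), cursors c1@1 c2@4 c3@6, authorship 1..2...
After op 3 (move_left): buffer="xlqxxvx" (len 7), cursors c1@0 c2@3 c3@5, authorship 1..2...
After op 4 (delete): buffer="xlxvx" (len 5), cursors c1@0 c2@2 c3@3, authorship 1.2..
After op 5 (insert('v')): buffer="vxlvxvvx" (len 8), cursors c1@1 c2@4 c3@6, authorship 11.223..
After op 6 (add_cursor(4)): buffer="vxlvxvvx" (len 8), cursors c1@1 c2@4 c4@4 c3@6, authorship 11.223..
After op 7 (insert('m')): buffer="vmxlvmmxvmvx" (len 12), cursors c1@2 c2@7 c4@7 c3@10, authorship 111.224233..
After op 8 (delete): buffer="vxlvxvvx" (len 8), cursors c1@1 c2@4 c4@4 c3@6, authorship 11.223..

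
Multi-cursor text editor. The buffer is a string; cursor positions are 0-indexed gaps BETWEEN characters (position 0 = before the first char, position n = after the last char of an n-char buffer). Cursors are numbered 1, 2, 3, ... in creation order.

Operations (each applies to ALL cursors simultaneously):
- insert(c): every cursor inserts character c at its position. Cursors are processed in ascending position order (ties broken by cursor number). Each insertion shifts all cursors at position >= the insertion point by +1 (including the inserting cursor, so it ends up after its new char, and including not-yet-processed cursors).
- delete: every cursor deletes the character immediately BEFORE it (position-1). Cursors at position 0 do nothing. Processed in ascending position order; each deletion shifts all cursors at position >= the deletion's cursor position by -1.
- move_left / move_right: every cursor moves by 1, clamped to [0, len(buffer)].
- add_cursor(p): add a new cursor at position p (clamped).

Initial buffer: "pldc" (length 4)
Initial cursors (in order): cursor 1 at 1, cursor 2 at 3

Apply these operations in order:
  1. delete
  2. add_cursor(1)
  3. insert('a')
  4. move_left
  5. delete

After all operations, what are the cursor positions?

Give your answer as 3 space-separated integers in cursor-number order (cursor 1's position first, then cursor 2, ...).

After op 1 (delete): buffer="lc" (len 2), cursors c1@0 c2@1, authorship ..
After op 2 (add_cursor(1)): buffer="lc" (len 2), cursors c1@0 c2@1 c3@1, authorship ..
After op 3 (insert('a')): buffer="alaac" (len 5), cursors c1@1 c2@4 c3@4, authorship 1.23.
After op 4 (move_left): buffer="alaac" (len 5), cursors c1@0 c2@3 c3@3, authorship 1.23.
After op 5 (delete): buffer="aac" (len 3), cursors c1@0 c2@1 c3@1, authorship 13.

Answer: 0 1 1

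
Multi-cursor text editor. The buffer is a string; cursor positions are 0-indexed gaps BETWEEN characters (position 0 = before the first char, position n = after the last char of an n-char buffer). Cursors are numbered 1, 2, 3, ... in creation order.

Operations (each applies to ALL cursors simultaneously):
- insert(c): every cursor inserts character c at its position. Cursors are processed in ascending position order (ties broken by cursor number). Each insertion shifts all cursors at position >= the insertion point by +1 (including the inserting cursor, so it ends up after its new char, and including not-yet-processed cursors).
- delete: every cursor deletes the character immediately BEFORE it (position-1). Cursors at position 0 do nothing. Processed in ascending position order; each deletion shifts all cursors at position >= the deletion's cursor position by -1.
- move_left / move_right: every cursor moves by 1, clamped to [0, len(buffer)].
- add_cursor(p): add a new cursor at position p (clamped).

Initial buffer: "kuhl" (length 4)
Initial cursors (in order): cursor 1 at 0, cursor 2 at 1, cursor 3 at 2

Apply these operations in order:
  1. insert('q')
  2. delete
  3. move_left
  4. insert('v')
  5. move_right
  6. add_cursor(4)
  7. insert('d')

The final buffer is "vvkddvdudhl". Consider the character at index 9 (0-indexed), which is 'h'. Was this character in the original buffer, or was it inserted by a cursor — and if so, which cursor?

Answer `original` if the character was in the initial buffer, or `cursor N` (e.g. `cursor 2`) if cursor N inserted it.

Answer: original

Derivation:
After op 1 (insert('q')): buffer="qkquqhl" (len 7), cursors c1@1 c2@3 c3@5, authorship 1.2.3..
After op 2 (delete): buffer="kuhl" (len 4), cursors c1@0 c2@1 c3@2, authorship ....
After op 3 (move_left): buffer="kuhl" (len 4), cursors c1@0 c2@0 c3@1, authorship ....
After op 4 (insert('v')): buffer="vvkvuhl" (len 7), cursors c1@2 c2@2 c3@4, authorship 12.3...
After op 5 (move_right): buffer="vvkvuhl" (len 7), cursors c1@3 c2@3 c3@5, authorship 12.3...
After op 6 (add_cursor(4)): buffer="vvkvuhl" (len 7), cursors c1@3 c2@3 c4@4 c3@5, authorship 12.3...
After op 7 (insert('d')): buffer="vvkddvdudhl" (len 11), cursors c1@5 c2@5 c4@7 c3@9, authorship 12.1234.3..
Authorship (.=original, N=cursor N): 1 2 . 1 2 3 4 . 3 . .
Index 9: author = original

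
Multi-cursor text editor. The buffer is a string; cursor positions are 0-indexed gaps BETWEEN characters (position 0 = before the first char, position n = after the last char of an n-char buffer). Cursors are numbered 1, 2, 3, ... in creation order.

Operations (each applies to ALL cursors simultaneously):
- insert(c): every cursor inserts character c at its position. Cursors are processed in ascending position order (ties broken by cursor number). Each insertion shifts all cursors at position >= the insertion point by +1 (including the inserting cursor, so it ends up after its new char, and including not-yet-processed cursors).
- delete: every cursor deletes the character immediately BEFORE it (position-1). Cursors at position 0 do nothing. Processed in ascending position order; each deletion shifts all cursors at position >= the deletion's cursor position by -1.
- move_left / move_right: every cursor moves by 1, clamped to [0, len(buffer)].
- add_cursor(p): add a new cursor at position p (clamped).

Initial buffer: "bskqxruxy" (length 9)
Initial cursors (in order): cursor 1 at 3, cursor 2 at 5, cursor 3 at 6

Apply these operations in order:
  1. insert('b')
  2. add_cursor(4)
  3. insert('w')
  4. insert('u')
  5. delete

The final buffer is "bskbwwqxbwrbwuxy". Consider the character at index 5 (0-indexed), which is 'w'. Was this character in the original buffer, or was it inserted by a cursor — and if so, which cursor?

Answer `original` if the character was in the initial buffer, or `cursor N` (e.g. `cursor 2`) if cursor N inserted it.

After op 1 (insert('b')): buffer="bskbqxbrbuxy" (len 12), cursors c1@4 c2@7 c3@9, authorship ...1..2.3...
After op 2 (add_cursor(4)): buffer="bskbqxbrbuxy" (len 12), cursors c1@4 c4@4 c2@7 c3@9, authorship ...1..2.3...
After op 3 (insert('w')): buffer="bskbwwqxbwrbwuxy" (len 16), cursors c1@6 c4@6 c2@10 c3@13, authorship ...114..22.33...
After op 4 (insert('u')): buffer="bskbwwuuqxbwurbwuuxy" (len 20), cursors c1@8 c4@8 c2@13 c3@17, authorship ...11414..222.333...
After op 5 (delete): buffer="bskbwwqxbwrbwuxy" (len 16), cursors c1@6 c4@6 c2@10 c3@13, authorship ...114..22.33...
Authorship (.=original, N=cursor N): . . . 1 1 4 . . 2 2 . 3 3 . . .
Index 5: author = 4

Answer: cursor 4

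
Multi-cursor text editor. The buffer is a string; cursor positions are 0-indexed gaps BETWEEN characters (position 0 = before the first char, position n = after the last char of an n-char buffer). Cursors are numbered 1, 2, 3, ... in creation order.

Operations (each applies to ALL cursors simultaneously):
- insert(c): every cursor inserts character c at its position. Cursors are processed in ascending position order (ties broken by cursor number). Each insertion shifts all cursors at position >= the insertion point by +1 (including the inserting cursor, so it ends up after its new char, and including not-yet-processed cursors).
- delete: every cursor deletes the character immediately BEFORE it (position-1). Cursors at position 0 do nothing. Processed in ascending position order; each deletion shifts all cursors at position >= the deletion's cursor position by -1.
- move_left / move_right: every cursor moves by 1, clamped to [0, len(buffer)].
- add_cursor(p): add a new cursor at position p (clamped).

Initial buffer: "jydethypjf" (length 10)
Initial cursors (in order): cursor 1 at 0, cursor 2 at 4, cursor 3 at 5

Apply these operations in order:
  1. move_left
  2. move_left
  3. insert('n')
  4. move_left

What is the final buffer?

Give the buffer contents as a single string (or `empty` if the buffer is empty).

After op 1 (move_left): buffer="jydethypjf" (len 10), cursors c1@0 c2@3 c3@4, authorship ..........
After op 2 (move_left): buffer="jydethypjf" (len 10), cursors c1@0 c2@2 c3@3, authorship ..........
After op 3 (insert('n')): buffer="njyndnethypjf" (len 13), cursors c1@1 c2@4 c3@6, authorship 1..2.3.......
After op 4 (move_left): buffer="njyndnethypjf" (len 13), cursors c1@0 c2@3 c3@5, authorship 1..2.3.......

Answer: njyndnethypjf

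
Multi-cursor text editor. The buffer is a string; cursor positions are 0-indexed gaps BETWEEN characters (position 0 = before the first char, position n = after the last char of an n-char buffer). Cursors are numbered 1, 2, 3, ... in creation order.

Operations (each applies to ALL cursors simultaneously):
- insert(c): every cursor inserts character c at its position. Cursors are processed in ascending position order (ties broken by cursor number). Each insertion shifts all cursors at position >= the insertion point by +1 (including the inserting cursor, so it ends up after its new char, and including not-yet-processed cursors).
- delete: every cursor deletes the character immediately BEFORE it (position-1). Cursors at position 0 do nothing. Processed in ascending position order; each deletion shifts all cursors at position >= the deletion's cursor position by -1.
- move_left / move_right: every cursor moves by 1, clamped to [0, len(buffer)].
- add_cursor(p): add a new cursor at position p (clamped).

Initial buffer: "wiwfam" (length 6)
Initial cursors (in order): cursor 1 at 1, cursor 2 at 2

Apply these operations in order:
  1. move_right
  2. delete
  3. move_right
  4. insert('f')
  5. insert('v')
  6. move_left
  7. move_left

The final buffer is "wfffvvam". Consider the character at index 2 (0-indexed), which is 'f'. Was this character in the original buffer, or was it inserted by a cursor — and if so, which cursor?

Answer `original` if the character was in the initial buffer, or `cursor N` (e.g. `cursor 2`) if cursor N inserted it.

After op 1 (move_right): buffer="wiwfam" (len 6), cursors c1@2 c2@3, authorship ......
After op 2 (delete): buffer="wfam" (len 4), cursors c1@1 c2@1, authorship ....
After op 3 (move_right): buffer="wfam" (len 4), cursors c1@2 c2@2, authorship ....
After op 4 (insert('f')): buffer="wfffam" (len 6), cursors c1@4 c2@4, authorship ..12..
After op 5 (insert('v')): buffer="wfffvvam" (len 8), cursors c1@6 c2@6, authorship ..1212..
After op 6 (move_left): buffer="wfffvvam" (len 8), cursors c1@5 c2@5, authorship ..1212..
After op 7 (move_left): buffer="wfffvvam" (len 8), cursors c1@4 c2@4, authorship ..1212..
Authorship (.=original, N=cursor N): . . 1 2 1 2 . .
Index 2: author = 1

Answer: cursor 1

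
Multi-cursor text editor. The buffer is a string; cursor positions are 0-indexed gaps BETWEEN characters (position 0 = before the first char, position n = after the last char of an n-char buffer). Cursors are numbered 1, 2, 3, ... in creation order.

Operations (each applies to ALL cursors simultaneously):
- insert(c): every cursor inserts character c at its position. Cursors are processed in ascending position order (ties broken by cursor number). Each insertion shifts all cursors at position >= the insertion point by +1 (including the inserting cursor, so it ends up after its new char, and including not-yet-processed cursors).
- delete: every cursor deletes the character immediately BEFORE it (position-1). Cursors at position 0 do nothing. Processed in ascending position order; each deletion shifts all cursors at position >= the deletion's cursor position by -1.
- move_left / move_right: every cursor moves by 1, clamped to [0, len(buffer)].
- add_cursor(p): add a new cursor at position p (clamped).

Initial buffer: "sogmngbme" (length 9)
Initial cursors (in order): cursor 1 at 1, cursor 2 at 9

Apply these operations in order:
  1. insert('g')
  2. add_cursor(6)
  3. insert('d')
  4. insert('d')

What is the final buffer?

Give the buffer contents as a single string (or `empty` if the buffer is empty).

Answer: sgddogmnddgbmegdd

Derivation:
After op 1 (insert('g')): buffer="sgogmngbmeg" (len 11), cursors c1@2 c2@11, authorship .1........2
After op 2 (add_cursor(6)): buffer="sgogmngbmeg" (len 11), cursors c1@2 c3@6 c2@11, authorship .1........2
After op 3 (insert('d')): buffer="sgdogmndgbmegd" (len 14), cursors c1@3 c3@8 c2@14, authorship .11....3....22
After op 4 (insert('d')): buffer="sgddogmnddgbmegdd" (len 17), cursors c1@4 c3@10 c2@17, authorship .111....33....222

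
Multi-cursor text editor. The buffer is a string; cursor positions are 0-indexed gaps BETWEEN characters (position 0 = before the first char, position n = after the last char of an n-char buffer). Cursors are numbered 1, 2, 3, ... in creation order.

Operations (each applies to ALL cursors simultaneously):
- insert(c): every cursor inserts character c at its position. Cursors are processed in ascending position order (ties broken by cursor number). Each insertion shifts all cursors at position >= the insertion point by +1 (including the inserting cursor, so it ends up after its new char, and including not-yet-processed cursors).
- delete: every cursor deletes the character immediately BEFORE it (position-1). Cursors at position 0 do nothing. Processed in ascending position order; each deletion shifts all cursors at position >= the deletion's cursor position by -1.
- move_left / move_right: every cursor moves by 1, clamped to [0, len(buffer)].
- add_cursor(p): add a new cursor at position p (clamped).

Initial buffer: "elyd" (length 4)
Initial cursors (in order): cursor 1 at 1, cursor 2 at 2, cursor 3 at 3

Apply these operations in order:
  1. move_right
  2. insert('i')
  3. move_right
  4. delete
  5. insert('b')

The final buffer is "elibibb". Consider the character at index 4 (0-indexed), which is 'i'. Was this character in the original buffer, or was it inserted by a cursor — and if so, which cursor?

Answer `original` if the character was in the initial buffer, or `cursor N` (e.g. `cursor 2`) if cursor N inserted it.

After op 1 (move_right): buffer="elyd" (len 4), cursors c1@2 c2@3 c3@4, authorship ....
After op 2 (insert('i')): buffer="eliyidi" (len 7), cursors c1@3 c2@5 c3@7, authorship ..1.2.3
After op 3 (move_right): buffer="eliyidi" (len 7), cursors c1@4 c2@6 c3@7, authorship ..1.2.3
After op 4 (delete): buffer="elii" (len 4), cursors c1@3 c2@4 c3@4, authorship ..12
After op 5 (insert('b')): buffer="elibibb" (len 7), cursors c1@4 c2@7 c3@7, authorship ..11223
Authorship (.=original, N=cursor N): . . 1 1 2 2 3
Index 4: author = 2

Answer: cursor 2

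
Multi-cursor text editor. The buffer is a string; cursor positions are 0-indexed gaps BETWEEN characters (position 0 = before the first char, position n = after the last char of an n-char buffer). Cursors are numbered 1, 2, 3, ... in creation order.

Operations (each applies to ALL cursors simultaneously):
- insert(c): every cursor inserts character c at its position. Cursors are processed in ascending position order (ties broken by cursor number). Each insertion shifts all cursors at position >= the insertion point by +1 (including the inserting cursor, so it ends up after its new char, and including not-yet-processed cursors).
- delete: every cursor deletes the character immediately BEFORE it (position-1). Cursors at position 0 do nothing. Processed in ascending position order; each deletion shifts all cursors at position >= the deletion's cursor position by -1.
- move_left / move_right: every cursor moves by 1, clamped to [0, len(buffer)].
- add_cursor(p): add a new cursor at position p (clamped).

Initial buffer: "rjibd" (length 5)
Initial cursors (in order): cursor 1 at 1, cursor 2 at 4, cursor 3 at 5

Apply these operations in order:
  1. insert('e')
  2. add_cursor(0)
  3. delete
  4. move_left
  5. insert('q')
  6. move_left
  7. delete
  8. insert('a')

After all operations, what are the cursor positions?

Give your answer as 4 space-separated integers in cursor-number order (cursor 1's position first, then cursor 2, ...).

After op 1 (insert('e')): buffer="rejibede" (len 8), cursors c1@2 c2@6 c3@8, authorship .1...2.3
After op 2 (add_cursor(0)): buffer="rejibede" (len 8), cursors c4@0 c1@2 c2@6 c3@8, authorship .1...2.3
After op 3 (delete): buffer="rjibd" (len 5), cursors c4@0 c1@1 c2@4 c3@5, authorship .....
After op 4 (move_left): buffer="rjibd" (len 5), cursors c1@0 c4@0 c2@3 c3@4, authorship .....
After op 5 (insert('q')): buffer="qqrjiqbqd" (len 9), cursors c1@2 c4@2 c2@6 c3@8, authorship 14...2.3.
After op 6 (move_left): buffer="qqrjiqbqd" (len 9), cursors c1@1 c4@1 c2@5 c3@7, authorship 14...2.3.
After op 7 (delete): buffer="qrjqqd" (len 6), cursors c1@0 c4@0 c2@3 c3@4, authorship 4..23.
After op 8 (insert('a')): buffer="aaqrjaqaqd" (len 10), cursors c1@2 c4@2 c2@6 c3@8, authorship 144..2233.

Answer: 2 6 8 2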